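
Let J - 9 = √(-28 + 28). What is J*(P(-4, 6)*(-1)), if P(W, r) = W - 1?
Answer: 45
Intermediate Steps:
P(W, r) = -1 + W
J = 9 (J = 9 + √(-28 + 28) = 9 + √0 = 9 + 0 = 9)
J*(P(-4, 6)*(-1)) = 9*((-1 - 4)*(-1)) = 9*(-5*(-1)) = 9*5 = 45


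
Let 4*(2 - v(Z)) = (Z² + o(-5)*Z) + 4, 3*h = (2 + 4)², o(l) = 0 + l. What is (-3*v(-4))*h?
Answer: 288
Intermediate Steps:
o(l) = l
h = 12 (h = (2 + 4)²/3 = (⅓)*6² = (⅓)*36 = 12)
v(Z) = 1 - Z²/4 + 5*Z/4 (v(Z) = 2 - ((Z² - 5*Z) + 4)/4 = 2 - (4 + Z² - 5*Z)/4 = 2 + (-1 - Z²/4 + 5*Z/4) = 1 - Z²/4 + 5*Z/4)
(-3*v(-4))*h = -3*(1 - ¼*(-4)² + (5/4)*(-4))*12 = -3*(1 - ¼*16 - 5)*12 = -3*(1 - 4 - 5)*12 = -3*(-8)*12 = 24*12 = 288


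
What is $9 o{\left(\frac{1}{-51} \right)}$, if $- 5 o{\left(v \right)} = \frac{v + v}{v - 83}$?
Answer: $- \frac{9}{10585} \approx -0.00085026$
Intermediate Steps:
$o{\left(v \right)} = - \frac{2 v}{5 \left(-83 + v\right)}$ ($o{\left(v \right)} = - \frac{\left(v + v\right) \frac{1}{v - 83}}{5} = - \frac{2 v \frac{1}{-83 + v}}{5} = - \frac{2 v}{5 \left(-83 + v\right)}$)
$9 o{\left(\frac{1}{-51} \right)} = 9 \left(- \frac{2}{\left(-51\right) \left(-415 + \frac{5}{-51}\right)}\right) = 9 \left(\left(-2\right) \left(- \frac{1}{51}\right) \frac{1}{-415 + 5 \left(- \frac{1}{51}\right)}\right) = 9 \left(\left(-2\right) \left(- \frac{1}{51}\right) \frac{1}{-415 - \frac{5}{51}}\right) = 9 \left(\left(-2\right) \left(- \frac{1}{51}\right) \frac{1}{- \frac{21170}{51}}\right) = 9 \left(\left(-2\right) \left(- \frac{1}{51}\right) \left(- \frac{51}{21170}\right)\right) = 9 \left(- \frac{1}{10585}\right) = - \frac{9}{10585}$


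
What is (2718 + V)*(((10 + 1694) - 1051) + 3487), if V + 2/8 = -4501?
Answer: -7382655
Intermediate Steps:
V = -18005/4 (V = -¼ - 4501 = -18005/4 ≈ -4501.3)
(2718 + V)*(((10 + 1694) - 1051) + 3487) = (2718 - 18005/4)*(((10 + 1694) - 1051) + 3487) = -7133*((1704 - 1051) + 3487)/4 = -7133*(653 + 3487)/4 = -7133/4*4140 = -7382655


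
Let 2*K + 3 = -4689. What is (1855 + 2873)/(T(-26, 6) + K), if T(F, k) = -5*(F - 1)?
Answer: -1576/737 ≈ -2.1384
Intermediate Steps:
K = -2346 (K = -3/2 + (½)*(-4689) = -3/2 - 4689/2 = -2346)
T(F, k) = 5 - 5*F (T(F, k) = -5*(-1 + F) = 5 - 5*F)
(1855 + 2873)/(T(-26, 6) + K) = (1855 + 2873)/((5 - 5*(-26)) - 2346) = 4728/((5 + 130) - 2346) = 4728/(135 - 2346) = 4728/(-2211) = 4728*(-1/2211) = -1576/737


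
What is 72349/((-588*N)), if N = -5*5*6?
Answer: 72349/88200 ≈ 0.82028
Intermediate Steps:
N = -150 (N = -25*6 = -150)
72349/((-588*N)) = 72349/((-588*(-150))) = 72349/88200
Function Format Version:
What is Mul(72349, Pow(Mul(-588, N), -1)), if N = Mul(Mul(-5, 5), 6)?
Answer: Rational(72349, 88200) ≈ 0.82028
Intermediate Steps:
N = -150 (N = Mul(-25, 6) = -150)
Mul(72349, Pow(Mul(-588, N), -1)) = Mul(72349, Pow(Mul(-588, -150), -1)) = Mul(72349, Pow(88200, -1)) = Mul(72349, Rational(1, 88200)) = Rational(72349, 88200)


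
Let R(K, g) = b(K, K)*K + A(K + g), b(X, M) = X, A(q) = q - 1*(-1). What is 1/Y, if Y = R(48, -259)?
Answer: 1/2094 ≈ 0.00047755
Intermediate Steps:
A(q) = 1 + q (A(q) = q + 1 = 1 + q)
R(K, g) = 1 + K + g + K² (R(K, g) = K*K + (1 + (K + g)) = K² + (1 + K + g) = 1 + K + g + K²)
Y = 2094 (Y = 1 + 48 - 259 + 48² = 1 + 48 - 259 + 2304 = 2094)
1/Y = 1/2094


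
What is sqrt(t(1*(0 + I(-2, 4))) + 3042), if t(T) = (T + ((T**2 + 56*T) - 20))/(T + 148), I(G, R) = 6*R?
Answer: sqrt(5645341)/43 ≈ 55.256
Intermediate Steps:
t(T) = (-20 + T**2 + 57*T)/(148 + T) (t(T) = (T + (-20 + T**2 + 56*T))/(148 + T) = (-20 + T**2 + 57*T)/(148 + T))
sqrt(t(1*(0 + I(-2, 4))) + 3042) = sqrt((-20 + (1*(0 + 6*4))**2 + 57*(1*(0 + 6*4)))/(148 + 1*(0 + 6*4)) + 3042) = sqrt((-20 + (1*(0 + 24))**2 + 57*(1*(0 + 24)))/(148 + 1*(0 + 24)) + 3042) = sqrt((-20 + (1*24)**2 + 57*(1*24))/(148 + 1*24) + 3042) = sqrt((-20 + 24**2 + 57*24)/(148 + 24) + 3042) = sqrt((-20 + 576 + 1368)/172 + 3042) = sqrt((1/172)*1924 + 3042) = sqrt(481/43 + 3042) = sqrt(131287/43) = sqrt(5645341)/43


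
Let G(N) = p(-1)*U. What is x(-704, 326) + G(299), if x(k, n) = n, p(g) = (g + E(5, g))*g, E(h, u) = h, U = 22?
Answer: 238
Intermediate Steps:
p(g) = g*(5 + g) (p(g) = (g + 5)*g = (5 + g)*g = g*(5 + g))
G(N) = -88 (G(N) = -(5 - 1)*22 = -1*4*22 = -4*22 = -88)
x(-704, 326) + G(299) = 326 - 88 = 238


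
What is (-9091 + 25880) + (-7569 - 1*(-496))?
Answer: 9716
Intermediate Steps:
(-9091 + 25880) + (-7569 - 1*(-496)) = 16789 + (-7569 + 496) = 16789 - 7073 = 9716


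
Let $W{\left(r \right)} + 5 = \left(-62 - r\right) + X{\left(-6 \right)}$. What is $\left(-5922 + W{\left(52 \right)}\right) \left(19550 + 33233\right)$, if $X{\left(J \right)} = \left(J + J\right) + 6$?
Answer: $-319178801$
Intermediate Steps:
$X{\left(J \right)} = 6 + 2 J$ ($X{\left(J \right)} = 2 J + 6 = 6 + 2 J$)
$W{\left(r \right)} = -73 - r$ ($W{\left(r \right)} = -5 + \left(\left(-62 - r\right) + \left(6 + 2 \left(-6\right)\right)\right) = -5 + \left(\left(-62 - r\right) + \left(6 - 12\right)\right) = -5 - \left(68 + r\right) = -73 - r$)
$\left(-5922 + W{\left(52 \right)}\right) \left(19550 + 33233\right) = \left(-5922 - 125\right) \left(19550 + 33233\right) = \left(-5922 - 125\right) 52783 = \left(-6047\right) 52783 = -319178801$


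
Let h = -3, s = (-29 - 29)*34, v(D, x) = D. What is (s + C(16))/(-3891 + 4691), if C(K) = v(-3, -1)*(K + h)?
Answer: -2011/800 ≈ -2.5137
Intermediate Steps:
s = -1972 (s = -58*34 = -1972)
C(K) = 9 - 3*K (C(K) = -3*(K - 3) = -3*(-3 + K) = 9 - 3*K)
(s + C(16))/(-3891 + 4691) = (-1972 + (9 - 3*16))/(-3891 + 4691) = (-1972 + (9 - 48))/800 = (-1972 - 39)*(1/800) = -2011*1/800 = -2011/800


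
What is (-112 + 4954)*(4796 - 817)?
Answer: 19266318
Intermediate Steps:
(-112 + 4954)*(4796 - 817) = 4842*3979 = 19266318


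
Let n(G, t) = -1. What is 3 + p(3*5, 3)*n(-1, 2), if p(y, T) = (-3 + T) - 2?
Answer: 5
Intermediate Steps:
p(y, T) = -5 + T
3 + p(3*5, 3)*n(-1, 2) = 3 + (-5 + 3)*(-1) = 3 - 2*(-1) = 3 + 2 = 5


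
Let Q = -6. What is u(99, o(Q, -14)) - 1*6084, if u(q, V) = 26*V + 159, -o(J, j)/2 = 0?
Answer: -5925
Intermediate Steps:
o(J, j) = 0 (o(J, j) = -2*0 = 0)
u(q, V) = 159 + 26*V
u(99, o(Q, -14)) - 1*6084 = (159 + 26*0) - 1*6084 = (159 + 0) - 6084 = 159 - 6084 = -5925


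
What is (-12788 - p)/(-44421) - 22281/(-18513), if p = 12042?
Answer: 728719/413457 ≈ 1.7625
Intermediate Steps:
(-12788 - p)/(-44421) - 22281/(-18513) = (-12788 - 1*12042)/(-44421) - 22281/(-18513) = (-12788 - 12042)*(-1/44421) - 22281*(-1/18513) = -24830*(-1/44421) + 7427/6171 = 1910/3417 + 7427/6171 = 728719/413457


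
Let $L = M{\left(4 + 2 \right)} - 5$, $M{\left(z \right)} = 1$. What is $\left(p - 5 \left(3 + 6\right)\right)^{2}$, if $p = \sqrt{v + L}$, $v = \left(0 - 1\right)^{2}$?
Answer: $\left(45 - i \sqrt{3}\right)^{2} \approx 2022.0 - 155.88 i$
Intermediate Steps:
$L = -4$ ($L = 1 - 5 = -4$)
$v = 1$ ($v = \left(-1\right)^{2} = 1$)
$p = i \sqrt{3}$ ($p = \sqrt{1 - 4} = \sqrt{-3} = i \sqrt{3} \approx 1.732 i$)
$\left(p - 5 \left(3 + 6\right)\right)^{2} = \left(i \sqrt{3} - 5 \left(3 + 6\right)\right)^{2} = \left(i \sqrt{3} - 45\right)^{2} = \left(-45 + i \sqrt{3}\right)^{2}$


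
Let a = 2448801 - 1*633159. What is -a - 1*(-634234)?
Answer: -1181408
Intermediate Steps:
a = 1815642 (a = 2448801 - 633159 = 1815642)
-a - 1*(-634234) = -1*1815642 - 1*(-634234) = -1815642 + 634234 = -1181408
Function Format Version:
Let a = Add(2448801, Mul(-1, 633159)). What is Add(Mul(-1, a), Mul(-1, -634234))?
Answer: -1181408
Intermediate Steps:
a = 1815642 (a = Add(2448801, -633159) = 1815642)
Add(Mul(-1, a), Mul(-1, -634234)) = Add(Mul(-1, 1815642), Mul(-1, -634234)) = Add(-1815642, 634234) = -1181408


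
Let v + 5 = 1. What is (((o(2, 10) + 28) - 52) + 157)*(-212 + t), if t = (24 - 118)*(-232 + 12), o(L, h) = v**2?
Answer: 3049732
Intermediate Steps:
v = -4 (v = -5 + 1 = -4)
o(L, h) = 16 (o(L, h) = (-4)**2 = 16)
t = 20680 (t = -94*(-220) = 20680)
(((o(2, 10) + 28) - 52) + 157)*(-212 + t) = (((16 + 28) - 52) + 157)*(-212 + 20680) = ((44 - 52) + 157)*20468 = (-8 + 157)*20468 = 149*20468 = 3049732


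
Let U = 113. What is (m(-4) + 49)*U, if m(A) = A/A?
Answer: 5650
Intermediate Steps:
m(A) = 1
(m(-4) + 49)*U = (1 + 49)*113 = 50*113 = 5650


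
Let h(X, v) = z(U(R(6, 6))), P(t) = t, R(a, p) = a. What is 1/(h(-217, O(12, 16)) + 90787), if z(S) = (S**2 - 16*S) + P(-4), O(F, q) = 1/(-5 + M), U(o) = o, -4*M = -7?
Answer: 1/90723 ≈ 1.1023e-5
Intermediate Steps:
M = 7/4 (M = -1/4*(-7) = 7/4 ≈ 1.7500)
O(F, q) = -4/13 (O(F, q) = 1/(-5 + 7/4) = 1/(-13/4) = -4/13)
z(S) = -4 + S**2 - 16*S (z(S) = (S**2 - 16*S) - 4 = -4 + S**2 - 16*S)
h(X, v) = -64 (h(X, v) = -4 + 6**2 - 16*6 = -4 + 36 - 96 = -64)
1/(h(-217, O(12, 16)) + 90787) = 1/(-64 + 90787) = 1/90723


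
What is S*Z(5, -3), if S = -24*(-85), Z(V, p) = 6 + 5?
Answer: 22440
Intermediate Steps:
Z(V, p) = 11
S = 2040
S*Z(5, -3) = 2040*11 = 22440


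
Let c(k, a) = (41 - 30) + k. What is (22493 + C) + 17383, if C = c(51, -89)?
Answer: 39938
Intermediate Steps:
c(k, a) = 11 + k
C = 62 (C = 11 + 51 = 62)
(22493 + C) + 17383 = (22493 + 62) + 17383 = 22555 + 17383 = 39938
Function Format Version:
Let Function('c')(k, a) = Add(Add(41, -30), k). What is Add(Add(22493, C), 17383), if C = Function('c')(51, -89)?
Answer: 39938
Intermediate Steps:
Function('c')(k, a) = Add(11, k)
C = 62 (C = Add(11, 51) = 62)
Add(Add(22493, C), 17383) = Add(Add(22493, 62), 17383) = Add(22555, 17383) = 39938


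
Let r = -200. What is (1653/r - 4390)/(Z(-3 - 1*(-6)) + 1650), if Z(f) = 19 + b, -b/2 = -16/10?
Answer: -879653/334440 ≈ -2.6302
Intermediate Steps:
b = 16/5 (b = -(-32)/10 = -2*(-8/5) = 16/5 ≈ 3.2000)
Z(f) = 111/5 (Z(f) = 19 + 16/5 = 111/5)
(1653/r - 4390)/(Z(-3 - 1*(-6)) + 1650) = (1653/(-200) - 4390)/(111/5 + 1650) = (1653*(-1/200) - 4390)/(8361/5) = (-1653/200 - 4390)*(5/8361) = -879653/200*5/8361 = -879653/334440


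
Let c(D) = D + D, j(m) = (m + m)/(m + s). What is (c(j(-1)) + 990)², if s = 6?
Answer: 24462916/25 ≈ 9.7852e+5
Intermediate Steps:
j(m) = 2*m/(6 + m) (j(m) = (m + m)/(m + 6) = (2*m)/(6 + m) = 2*m/(6 + m))
c(D) = 2*D
(c(j(-1)) + 990)² = (2*(2*(-1)/(6 - 1)) + 990)² = (2*(2*(-1)/5) + 990)² = (2*(2*(-1)*(⅕)) + 990)² = (2*(-⅖) + 990)² = (-⅘ + 990)² = (4946/5)² = 24462916/25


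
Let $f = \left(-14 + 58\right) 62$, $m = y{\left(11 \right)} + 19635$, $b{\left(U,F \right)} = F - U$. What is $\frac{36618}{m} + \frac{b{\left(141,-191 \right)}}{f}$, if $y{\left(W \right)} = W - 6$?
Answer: $\frac{5835839}{3348620} \approx 1.7428$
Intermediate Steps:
$y{\left(W \right)} = -6 + W$
$m = 19640$ ($m = \left(-6 + 11\right) + 19635 = 5 + 19635 = 19640$)
$f = 2728$ ($f = 44 \cdot 62 = 2728$)
$\frac{36618}{m} + \frac{b{\left(141,-191 \right)}}{f} = \frac{36618}{19640} + \frac{-191 - 141}{2728} = 36618 \cdot \frac{1}{19640} + \left(-191 - 141\right) \frac{1}{2728} = \frac{18309}{9820} - \frac{83}{682} = \frac{5835839}{3348620}$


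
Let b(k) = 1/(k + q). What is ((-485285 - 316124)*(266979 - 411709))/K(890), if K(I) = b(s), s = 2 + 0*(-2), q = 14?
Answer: 1855806793120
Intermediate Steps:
s = 2 (s = 2 + 0 = 2)
b(k) = 1/(14 + k) (b(k) = 1/(k + 14) = 1/(14 + k))
K(I) = 1/16 (K(I) = 1/(14 + 2) = 1/16)
((-485285 - 316124)*(266979 - 411709))/K(890) = ((-485285 - 316124)*(266979 - 411709))/(1/16) = -801409*(-144730)*16 = 115987924570*16 = 1855806793120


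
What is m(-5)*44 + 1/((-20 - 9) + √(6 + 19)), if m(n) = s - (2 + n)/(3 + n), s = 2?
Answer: 527/24 ≈ 21.958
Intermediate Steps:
m(n) = 2 - (2 + n)/(3 + n)
m(-5)*44 + 1/((-20 - 9) + √(6 + 19)) = ((4 - 5)/(3 - 5))*44 + 1/((-20 - 9) + √(6 + 19)) = (-1/(-2))*44 + 1/(-29 + √25) = -½*(-1)*44 + 1/(-29 + 5) = (½)*44 + 1/(-24) = 22 - 1/24 = 527/24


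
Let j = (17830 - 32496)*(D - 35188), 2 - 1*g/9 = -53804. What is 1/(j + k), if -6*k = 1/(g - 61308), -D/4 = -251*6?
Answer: 2537676/1085412809483423 ≈ 2.3380e-9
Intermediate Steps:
g = 484254 (g = 18 - 9*(-53804) = 18 + 484236 = 484254)
D = 6024 (D = -(-1004)*6 = -4*(-1506) = 6024)
j = 427719224 (j = (17830 - 32496)*(6024 - 35188) = -14666*(-29164) = 427719224)
k = -1/2537676 (k = -1/(6*(484254 - 61308)) = -1/6/422946 = -1/6*1/422946 = -1/2537676 ≈ -3.9406e-7)
1/(j + k) = 1/(427719224 - 1/2537676) = 1/(1085412809483423/2537676) = 2537676/1085412809483423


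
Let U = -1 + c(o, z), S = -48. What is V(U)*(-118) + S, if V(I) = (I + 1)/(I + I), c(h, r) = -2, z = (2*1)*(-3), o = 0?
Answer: -262/3 ≈ -87.333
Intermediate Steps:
z = -6 (z = 2*(-3) = -6)
U = -3 (U = -1 - 2 = -3)
V(I) = (1 + I)/(2*I) (V(I) = (1 + I)/((2*I)) = (1 + I)*(1/(2*I)) = (1 + I)/(2*I))
V(U)*(-118) + S = ((½)*(1 - 3)/(-3))*(-118) - 48 = ((½)*(-⅓)*(-2))*(-118) - 48 = (⅓)*(-118) - 48 = -118/3 - 48 = -262/3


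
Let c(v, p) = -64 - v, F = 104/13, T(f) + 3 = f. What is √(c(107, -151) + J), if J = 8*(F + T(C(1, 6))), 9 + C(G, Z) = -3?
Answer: I*√227 ≈ 15.067*I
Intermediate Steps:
C(G, Z) = -12 (C(G, Z) = -9 - 3 = -12)
T(f) = -3 + f
F = 8 (F = 104*(1/13) = 8)
J = -56 (J = 8*(8 + (-3 - 12)) = 8*(8 - 15) = 8*(-7) = -56)
√(c(107, -151) + J) = √((-64 - 1*107) - 56) = √((-64 - 107) - 56) = √(-171 - 56) = √(-227) = I*√227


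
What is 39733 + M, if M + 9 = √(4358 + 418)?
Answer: 39724 + 2*√1194 ≈ 39793.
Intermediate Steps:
M = -9 + 2*√1194 (M = -9 + √(4358 + 418) = -9 + √4776 = -9 + 2*√1194 ≈ 60.109)
39733 + M = 39733 + (-9 + 2*√1194) = 39724 + 2*√1194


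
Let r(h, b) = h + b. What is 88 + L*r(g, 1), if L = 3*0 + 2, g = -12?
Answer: 66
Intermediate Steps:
r(h, b) = b + h
L = 2 (L = 0 + 2 = 2)
88 + L*r(g, 1) = 88 + 2*(1 - 12) = 88 + 2*(-11) = 88 - 22 = 66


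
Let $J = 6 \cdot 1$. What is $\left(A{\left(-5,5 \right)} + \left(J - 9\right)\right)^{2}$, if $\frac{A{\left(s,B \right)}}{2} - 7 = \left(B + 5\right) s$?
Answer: $7921$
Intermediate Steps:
$J = 6$
$A{\left(s,B \right)} = 14 + 2 s \left(5 + B\right)$ ($A{\left(s,B \right)} = 14 + 2 \left(B + 5\right) s = 14 + 2 \left(5 + B\right) s = 14 + 2 s \left(5 + B\right)$)
$\left(A{\left(-5,5 \right)} + \left(J - 9\right)\right)^{2} = \left(\left(14 + 10 \left(-5\right) + 2 \cdot 5 \left(-5\right)\right) + \left(6 - 9\right)\right)^{2} = \left(\left(14 - 50 - 50\right) + \left(6 - 9\right)\right)^{2} = \left(-86 - 3\right)^{2} = \left(-89\right)^{2} = 7921$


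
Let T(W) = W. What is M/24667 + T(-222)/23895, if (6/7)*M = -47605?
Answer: -888389641/392945310 ≈ -2.2608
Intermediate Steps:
M = -333235/6 (M = (7/6)*(-47605) = -333235/6 ≈ -55539.)
M/24667 + T(-222)/23895 = -333235/6/24667 - 222/23895 = -333235/6*1/24667 - 222*1/23895 = -333235/148002 - 74/7965 = -888389641/392945310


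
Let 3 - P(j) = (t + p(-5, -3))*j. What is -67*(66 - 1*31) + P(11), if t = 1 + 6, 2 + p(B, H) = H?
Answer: -2364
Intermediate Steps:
p(B, H) = -2 + H
t = 7
P(j) = 3 - 2*j (P(j) = 3 - (7 + (-2 - 3))*j = 3 - (7 - 5)*j = 3 - 2*j)
-67*(66 - 1*31) + P(11) = -67*(66 - 1*31) + (3 - 2*11) = -67*(66 - 31) + (3 - 22) = -67*35 - 19 = -2345 - 19 = -2364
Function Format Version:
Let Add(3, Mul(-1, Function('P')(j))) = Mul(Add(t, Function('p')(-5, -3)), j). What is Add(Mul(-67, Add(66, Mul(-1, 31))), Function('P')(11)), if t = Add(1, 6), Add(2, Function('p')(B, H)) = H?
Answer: -2364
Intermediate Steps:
Function('p')(B, H) = Add(-2, H)
t = 7
Function('P')(j) = Add(3, Mul(-2, j)) (Function('P')(j) = Add(3, Mul(-1, Mul(Add(7, Add(-2, -3)), j))) = Add(3, Mul(-1, Mul(Add(7, -5), j))) = Add(3, Mul(-1, Mul(2, j))) = Add(3, Mul(-2, j)))
Add(Mul(-67, Add(66, Mul(-1, 31))), Function('P')(11)) = Add(Mul(-67, Add(66, Mul(-1, 31))), Add(3, Mul(-2, 11))) = Add(Mul(-67, Add(66, -31)), Add(3, -22)) = Add(Mul(-67, 35), -19) = Add(-2345, -19) = -2364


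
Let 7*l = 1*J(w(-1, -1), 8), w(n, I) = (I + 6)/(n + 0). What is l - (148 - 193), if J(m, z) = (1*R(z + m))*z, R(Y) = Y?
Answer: 339/7 ≈ 48.429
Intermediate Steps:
w(n, I) = (6 + I)/n
J(m, z) = z*(m + z) (J(m, z) = (1*(z + m))*z = (1*(m + z))*z = (m + z)*z = z*(m + z))
l = 24/7 (l = (1*(8*((6 - 1)/(-1) + 8)))/7 = (1*(8*(-1*5 + 8)))/7 = (1*(8*(-5 + 8)))/7 = (1*(8*3))/7 = (1*24)/7 = (⅐)*24 = 24/7 ≈ 3.4286)
l - (148 - 193) = 24/7 - (148 - 193) = 24/7 - 1*(-45) = 24/7 + 45 = 339/7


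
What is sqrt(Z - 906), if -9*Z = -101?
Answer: I*sqrt(8053)/3 ≈ 29.913*I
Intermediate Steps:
Z = 101/9 (Z = -1/9*(-101) = 101/9 ≈ 11.222)
sqrt(Z - 906) = sqrt(101/9 - 906) = sqrt(-8053/9) = I*sqrt(8053)/3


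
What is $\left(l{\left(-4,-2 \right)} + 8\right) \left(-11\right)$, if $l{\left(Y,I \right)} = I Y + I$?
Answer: $-154$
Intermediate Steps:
$l{\left(Y,I \right)} = I + I Y$
$\left(l{\left(-4,-2 \right)} + 8\right) \left(-11\right) = \left(- 2 \left(1 - 4\right) + 8\right) \left(-11\right) = \left(\left(-2\right) \left(-3\right) + 8\right) \left(-11\right) = \left(6 + 8\right) \left(-11\right) = 14 \left(-11\right) = -154$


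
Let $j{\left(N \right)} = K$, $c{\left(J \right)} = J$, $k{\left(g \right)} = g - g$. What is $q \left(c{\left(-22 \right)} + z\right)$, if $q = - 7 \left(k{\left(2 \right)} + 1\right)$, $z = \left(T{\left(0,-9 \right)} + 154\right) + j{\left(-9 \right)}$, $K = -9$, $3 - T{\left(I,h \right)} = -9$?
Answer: $-945$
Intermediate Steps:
$T{\left(I,h \right)} = 12$ ($T{\left(I,h \right)} = 3 - -9 = 3 + 9 = 12$)
$k{\left(g \right)} = 0$
$j{\left(N \right)} = -9$
$z = 157$ ($z = \left(12 + 154\right) - 9 = 166 - 9 = 157$)
$q = -7$ ($q = - 7 \left(0 + 1\right) = \left(-7\right) 1 = -7$)
$q \left(c{\left(-22 \right)} + z\right) = - 7 \left(-22 + 157\right) = \left(-7\right) 135 = -945$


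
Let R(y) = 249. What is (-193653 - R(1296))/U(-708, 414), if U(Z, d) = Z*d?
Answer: 32317/48852 ≈ 0.66153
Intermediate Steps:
(-193653 - R(1296))/U(-708, 414) = (-193653 - 1*249)/((-708*414)) = (-193653 - 249)/(-293112) = -193902*(-1/293112) = 32317/48852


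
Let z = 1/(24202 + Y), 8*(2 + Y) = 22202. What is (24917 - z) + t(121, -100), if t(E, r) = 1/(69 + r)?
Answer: 83345537702/3344931 ≈ 24917.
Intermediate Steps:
Y = 11093/4 (Y = -2 + (⅛)*22202 = -2 + 11101/4 = 11093/4 ≈ 2773.3)
z = 4/107901 (z = 1/(24202 + 11093/4) = 1/(107901/4) = 4/107901 ≈ 3.7071e-5)
(24917 - z) + t(121, -100) = (24917 - 1*4/107901) + 1/(69 - 100) = (24917 - 4/107901) + 1/(-31) = 2688569213/107901 - 1/31 = 83345537702/3344931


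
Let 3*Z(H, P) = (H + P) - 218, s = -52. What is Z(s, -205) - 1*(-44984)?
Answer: 134477/3 ≈ 44826.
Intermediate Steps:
Z(H, P) = -218/3 + H/3 + P/3 (Z(H, P) = ((H + P) - 218)/3 = (-218 + H + P)/3 = -218/3 + H/3 + P/3)
Z(s, -205) - 1*(-44984) = (-218/3 + (⅓)*(-52) + (⅓)*(-205)) - 1*(-44984) = (-218/3 - 52/3 - 205/3) + 44984 = -475/3 + 44984 = 134477/3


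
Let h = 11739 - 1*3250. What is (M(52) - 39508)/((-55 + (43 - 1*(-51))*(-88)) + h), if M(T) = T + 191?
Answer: -39265/162 ≈ -242.38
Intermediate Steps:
M(T) = 191 + T
h = 8489 (h = 11739 - 3250 = 8489)
(M(52) - 39508)/((-55 + (43 - 1*(-51))*(-88)) + h) = ((191 + 52) - 39508)/((-55 + (43 - 1*(-51))*(-88)) + 8489) = (243 - 39508)/((-55 + (43 + 51)*(-88)) + 8489) = -39265/((-55 + 94*(-88)) + 8489) = -39265/((-55 - 8272) + 8489) = -39265/(-8327 + 8489) = -39265/162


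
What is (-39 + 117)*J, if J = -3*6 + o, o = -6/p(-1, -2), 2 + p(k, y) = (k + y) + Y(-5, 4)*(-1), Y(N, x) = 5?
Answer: -6786/5 ≈ -1357.2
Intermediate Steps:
p(k, y) = -7 + k + y (p(k, y) = -2 + ((k + y) + 5*(-1)) = -2 + ((k + y) - 5) = -2 + (-5 + k + y) = -7 + k + y)
o = ⅗ (o = -6/(-7 - 1 - 2) = -6/(-10) = -6*(-⅒) = ⅗ ≈ 0.60000)
J = -87/5 (J = -3*6 + ⅗ = -18 + ⅗ = -87/5 ≈ -17.400)
(-39 + 117)*J = (-39 + 117)*(-87/5) = 78*(-87/5) = -6786/5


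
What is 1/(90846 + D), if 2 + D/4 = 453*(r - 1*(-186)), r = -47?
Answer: 1/342706 ≈ 2.9180e-6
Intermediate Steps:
D = 251860 (D = -8 + 4*(453*(-47 - 1*(-186))) = -8 + 4*(453*(-47 + 186)) = -8 + 4*(453*139) = -8 + 4*62967 = -8 + 251868 = 251860)
1/(90846 + D) = 1/(90846 + 251860) = 1/342706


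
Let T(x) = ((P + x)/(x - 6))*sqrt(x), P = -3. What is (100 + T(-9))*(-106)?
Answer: -10600 - 1272*I/5 ≈ -10600.0 - 254.4*I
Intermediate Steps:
T(x) = sqrt(x)*(-3 + x)/(-6 + x) (T(x) = ((-3 + x)/(x - 6))*sqrt(x) = ((-3 + x)/(-6 + x))*sqrt(x) = sqrt(x)*(-3 + x)/(-6 + x))
(100 + T(-9))*(-106) = (100 + sqrt(-9)*(-3 - 9)/(-6 - 9))*(-106) = (100 + (3*I)*(-12)/(-15))*(-106) = (100 + (3*I)*(-1/15)*(-12))*(-106) = (100 + 12*I/5)*(-106) = -10600 - 1272*I/5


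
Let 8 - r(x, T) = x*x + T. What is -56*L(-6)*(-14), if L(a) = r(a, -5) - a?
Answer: -13328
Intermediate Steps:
r(x, T) = 8 - T - x**2 (r(x, T) = 8 - (x*x + T) = 8 - (x**2 + T) = 8 - (T + x**2) = 8 + (-T - x**2) = 8 - T - x**2)
L(a) = 13 - a - a**2 (L(a) = (8 - 1*(-5) - a**2) - a = (8 + 5 - a**2) - a = (13 - a**2) - a = 13 - a - a**2)
-56*L(-6)*(-14) = -56*(13 - 1*(-6) - 1*(-6)**2)*(-14) = -56*(13 + 6 - 1*36)*(-14) = -56*(13 + 6 - 36)*(-14) = -56*(-17)*(-14) = 952*(-14) = -13328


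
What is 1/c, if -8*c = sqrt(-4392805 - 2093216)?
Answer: 8*I*sqrt(720669)/2162007 ≈ 0.0031412*I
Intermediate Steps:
c = -3*I*sqrt(720669)/8 (c = -sqrt(-4392805 - 2093216)/8 = -3*I*sqrt(720669)/8 ≈ -318.35*I)
1/c = 1/(-3*I*sqrt(720669)/8) = 8*I*sqrt(720669)/2162007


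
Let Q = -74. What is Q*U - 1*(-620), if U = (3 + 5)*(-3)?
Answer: 2396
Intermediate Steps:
U = -24 (U = 8*(-3) = -24)
Q*U - 1*(-620) = -74*(-24) - 1*(-620) = 1776 + 620 = 2396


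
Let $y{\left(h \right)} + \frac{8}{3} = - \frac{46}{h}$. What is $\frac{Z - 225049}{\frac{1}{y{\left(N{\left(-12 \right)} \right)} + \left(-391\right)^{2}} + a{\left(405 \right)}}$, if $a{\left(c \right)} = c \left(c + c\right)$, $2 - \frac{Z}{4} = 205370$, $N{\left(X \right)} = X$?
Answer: $- \frac{959966387653}{300917968656} \approx -3.1901$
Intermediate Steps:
$Z = -821472$ ($Z = 8 - 821480 = -821472$)
$y{\left(h \right)} = - \frac{8}{3} - \frac{46}{h}$
$a{\left(c \right)} = 2 c^{2}$ ($a{\left(c \right)} = c 2 c = 2 c^{2}$)
$\frac{Z - 225049}{\frac{1}{y{\left(N{\left(-12 \right)} \right)} + \left(-391\right)^{2}} + a{\left(405 \right)}} = \frac{-821472 - 225049}{\frac{1}{\left(- \frac{8}{3} - \frac{46}{-12}\right) + \left(-391\right)^{2}} + 2 \cdot 405^{2}} = - \frac{1046521}{\frac{1}{\left(- \frac{8}{3} - - \frac{23}{6}\right) + 152881} + 2 \cdot 164025} = - \frac{1046521}{\frac{1}{\left(- \frac{8}{3} + \frac{23}{6}\right) + 152881} + 328050} = - \frac{1046521}{\frac{1}{\frac{7}{6} + 152881} + 328050} = - \frac{1046521}{\frac{1}{\frac{917293}{6}} + 328050} = - \frac{1046521}{\frac{6}{917293} + 328050} = - \frac{1046521}{\frac{300917968656}{917293}} = \left(-1046521\right) \frac{917293}{300917968656} = - \frac{959966387653}{300917968656}$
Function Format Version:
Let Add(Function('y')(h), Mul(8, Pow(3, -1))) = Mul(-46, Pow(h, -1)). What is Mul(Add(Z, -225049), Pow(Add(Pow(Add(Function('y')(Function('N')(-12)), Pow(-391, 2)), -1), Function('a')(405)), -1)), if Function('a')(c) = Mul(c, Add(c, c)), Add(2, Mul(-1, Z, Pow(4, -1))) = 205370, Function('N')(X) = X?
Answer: Rational(-959966387653, 300917968656) ≈ -3.1901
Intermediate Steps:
Z = -821472 (Z = Add(8, Mul(-4, 205370)) = Add(8, -821480) = -821472)
Function('y')(h) = Add(Rational(-8, 3), Mul(-46, Pow(h, -1)))
Function('a')(c) = Mul(2, Pow(c, 2)) (Function('a')(c) = Mul(c, Mul(2, c)) = Mul(2, Pow(c, 2)))
Mul(Add(Z, -225049), Pow(Add(Pow(Add(Function('y')(Function('N')(-12)), Pow(-391, 2)), -1), Function('a')(405)), -1)) = Mul(Add(-821472, -225049), Pow(Add(Pow(Add(Add(Rational(-8, 3), Mul(-46, Pow(-12, -1))), Pow(-391, 2)), -1), Mul(2, Pow(405, 2))), -1)) = Mul(-1046521, Pow(Add(Pow(Add(Add(Rational(-8, 3), Mul(-46, Rational(-1, 12))), 152881), -1), Mul(2, 164025)), -1)) = Mul(-1046521, Pow(Add(Pow(Add(Add(Rational(-8, 3), Rational(23, 6)), 152881), -1), 328050), -1)) = Mul(-1046521, Pow(Add(Pow(Add(Rational(7, 6), 152881), -1), 328050), -1)) = Mul(-1046521, Pow(Add(Pow(Rational(917293, 6), -1), 328050), -1)) = Mul(-1046521, Pow(Add(Rational(6, 917293), 328050), -1)) = Mul(-1046521, Pow(Rational(300917968656, 917293), -1)) = Mul(-1046521, Rational(917293, 300917968656)) = Rational(-959966387653, 300917968656)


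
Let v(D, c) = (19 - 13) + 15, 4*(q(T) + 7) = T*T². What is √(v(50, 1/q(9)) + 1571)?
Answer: 2*√398 ≈ 39.900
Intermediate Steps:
q(T) = -7 + T³/4 (q(T) = -7 + (T*T²)/4 = -7 + T³/4)
v(D, c) = 21 (v(D, c) = 6 + 15 = 21)
√(v(50, 1/q(9)) + 1571) = √(21 + 1571) = √1592 = 2*√398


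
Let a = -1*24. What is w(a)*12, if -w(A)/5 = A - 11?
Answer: 2100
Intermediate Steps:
a = -24
w(A) = 55 - 5*A (w(A) = -5*(A - 11) = -5*(-11 + A) = 55 - 5*A)
w(a)*12 = (55 - 5*(-24))*12 = (55 + 120)*12 = 175*12 = 2100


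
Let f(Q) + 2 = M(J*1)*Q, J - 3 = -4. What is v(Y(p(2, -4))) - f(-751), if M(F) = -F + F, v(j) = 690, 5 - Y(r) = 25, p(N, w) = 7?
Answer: 692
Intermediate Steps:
J = -1 (J = 3 - 4 = -1)
Y(r) = -20 (Y(r) = 5 - 1*25 = 5 - 25 = -20)
M(F) = 0
f(Q) = -2 (f(Q) = -2 + 0*Q = -2 + 0 = -2)
v(Y(p(2, -4))) - f(-751) = 690 - 1*(-2) = 690 + 2 = 692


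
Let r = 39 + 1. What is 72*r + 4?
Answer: 2884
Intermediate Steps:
r = 40
72*r + 4 = 72*40 + 4 = 2880 + 4 = 2884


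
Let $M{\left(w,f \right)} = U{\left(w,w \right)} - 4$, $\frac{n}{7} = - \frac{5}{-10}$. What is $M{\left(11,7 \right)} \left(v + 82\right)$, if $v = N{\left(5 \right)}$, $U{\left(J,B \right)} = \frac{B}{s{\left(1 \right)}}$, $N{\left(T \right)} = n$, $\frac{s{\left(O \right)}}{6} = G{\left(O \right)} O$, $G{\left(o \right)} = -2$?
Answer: $- \frac{3363}{8} \approx -420.38$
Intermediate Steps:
$s{\left(O \right)} = - 12 O$ ($s{\left(O \right)} = 6 \left(- 2 O\right) = - 12 O$)
$n = \frac{7}{2}$ ($n = 7 \left(- \frac{5}{-10}\right) = 7 \left(\left(-5\right) \left(- \frac{1}{10}\right)\right) = 7 \cdot \frac{1}{2} = \frac{7}{2} \approx 3.5$)
$N{\left(T \right)} = \frac{7}{2}$
$U{\left(J,B \right)} = - \frac{B}{12}$ ($U{\left(J,B \right)} = \frac{B}{\left(-12\right) 1} = \frac{B}{-12} = B \left(- \frac{1}{12}\right) = - \frac{B}{12}$)
$M{\left(w,f \right)} = -4 - \frac{w}{12}$ ($M{\left(w,f \right)} = - \frac{w}{12} - 4 = -4 - \frac{w}{12}$)
$v = \frac{7}{2} \approx 3.5$
$M{\left(11,7 \right)} \left(v + 82\right) = \left(-4 - \frac{11}{12}\right) \left(\frac{7}{2} + 82\right) = \left(-4 - \frac{11}{12}\right) \frac{171}{2} = \left(- \frac{59}{12}\right) \frac{171}{2} = - \frac{3363}{8}$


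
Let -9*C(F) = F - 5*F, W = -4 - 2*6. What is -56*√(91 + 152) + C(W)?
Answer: -64/9 - 504*√3 ≈ -880.06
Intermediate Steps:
W = -16 (W = -4 - 12 = -16)
C(F) = 4*F/9 (C(F) = -(F - 5*F)/9 = -(-4)*F/9 = 4*F/9)
-56*√(91 + 152) + C(W) = -56*√(91 + 152) + (4/9)*(-16) = -504*√3 - 64/9 = -64/9 - 504*√3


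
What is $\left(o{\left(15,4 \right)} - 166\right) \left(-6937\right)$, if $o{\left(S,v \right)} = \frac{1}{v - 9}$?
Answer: $\frac{5764647}{5} \approx 1.1529 \cdot 10^{6}$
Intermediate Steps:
$o{\left(S,v \right)} = \frac{1}{-9 + v}$
$\left(o{\left(15,4 \right)} - 166\right) \left(-6937\right) = \left(\frac{1}{-9 + 4} - 166\right) \left(-6937\right) = \left(\frac{1}{-5} - 166\right) \left(-6937\right) = \left(- \frac{1}{5} - 166\right) \left(-6937\right) = \left(- \frac{831}{5}\right) \left(-6937\right) = \frac{5764647}{5}$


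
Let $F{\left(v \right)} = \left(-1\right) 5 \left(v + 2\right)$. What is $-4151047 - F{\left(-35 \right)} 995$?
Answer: $-4315222$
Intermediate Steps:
$F{\left(v \right)} = -10 - 5 v$ ($F{\left(v \right)} = - 5 \left(2 + v\right) = -10 - 5 v$)
$-4151047 - F{\left(-35 \right)} 995 = -4151047 - \left(-10 - -175\right) 995 = -4151047 - \left(-10 + 175\right) 995 = -4151047 - 165 \cdot 995 = -4151047 - 164175 = -4315222$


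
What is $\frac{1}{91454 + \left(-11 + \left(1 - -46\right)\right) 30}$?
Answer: $\frac{1}{92534} \approx 1.0807 \cdot 10^{-5}$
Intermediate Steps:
$\frac{1}{91454 + \left(-11 + \left(1 - -46\right)\right) 30} = \frac{1}{91454 + \left(-11 + \left(1 + 46\right)\right) 30} = \frac{1}{91454 + \left(-11 + 47\right) 30} = \frac{1}{91454 + 36 \cdot 30} = \frac{1}{91454 + 1080} = \frac{1}{92534}$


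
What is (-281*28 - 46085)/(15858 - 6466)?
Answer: -53953/9392 ≈ -5.7446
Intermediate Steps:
(-281*28 - 46085)/(15858 - 6466) = (-7868 - 46085)/9392 = -53953*1/9392 = -53953/9392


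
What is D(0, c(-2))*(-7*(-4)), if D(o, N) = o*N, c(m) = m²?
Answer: 0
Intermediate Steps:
D(o, N) = N*o
D(0, c(-2))*(-7*(-4)) = ((-2)²*0)*(-7*(-4)) = (4*0)*28 = 0*28 = 0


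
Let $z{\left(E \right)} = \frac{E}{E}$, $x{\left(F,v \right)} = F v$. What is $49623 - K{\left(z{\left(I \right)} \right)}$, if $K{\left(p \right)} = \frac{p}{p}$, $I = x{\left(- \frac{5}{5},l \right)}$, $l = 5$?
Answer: $49622$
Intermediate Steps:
$I = -5$ ($I = - \frac{5}{5} \cdot 5 = \left(-5\right) \frac{1}{5} \cdot 5 = \left(-1\right) 5 = -5$)
$z{\left(E \right)} = 1$
$K{\left(p \right)} = 1$
$49623 - K{\left(z{\left(I \right)} \right)} = 49623 - 1 = 49622$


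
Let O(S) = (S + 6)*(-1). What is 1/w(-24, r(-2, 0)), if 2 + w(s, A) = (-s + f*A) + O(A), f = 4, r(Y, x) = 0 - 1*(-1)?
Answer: 1/19 ≈ 0.052632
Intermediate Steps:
r(Y, x) = 1 (r(Y, x) = 0 + 1 = 1)
O(S) = -6 - S (O(S) = (6 + S)*(-1) = -6 - S)
w(s, A) = -8 - s + 3*A (w(s, A) = -2 + ((-s + 4*A) + (-6 - A)) = -2 + (-6 - s + 3*A) = -8 - s + 3*A)
1/w(-24, r(-2, 0)) = 1/(-8 - 1*(-24) + 3*1) = 1/(-8 + 24 + 3) = 1/19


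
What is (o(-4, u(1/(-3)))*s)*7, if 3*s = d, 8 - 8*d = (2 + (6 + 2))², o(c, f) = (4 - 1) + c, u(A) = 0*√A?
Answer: 161/6 ≈ 26.833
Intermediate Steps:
u(A) = 0
o(c, f) = 3 + c
d = -23/2 (d = 1 - (2 + (6 + 2))²/8 = 1 - (2 + 8)²/8 = 1 - ⅛*10² = 1 - ⅛*100 = 1 - 25/2 = -23/2 ≈ -11.500)
s = -23/6 (s = (⅓)*(-23/2) = -23/6 ≈ -3.8333)
(o(-4, u(1/(-3)))*s)*7 = ((3 - 4)*(-23/6))*7 = -1*(-23/6)*7 = (23/6)*7 = 161/6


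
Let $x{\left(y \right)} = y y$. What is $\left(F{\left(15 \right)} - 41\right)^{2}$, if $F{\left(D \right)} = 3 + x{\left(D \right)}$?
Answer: $34969$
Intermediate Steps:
$x{\left(y \right)} = y^{2}$
$F{\left(D \right)} = 3 + D^{2}$
$\left(F{\left(15 \right)} - 41\right)^{2} = \left(\left(3 + 15^{2}\right) - 41\right)^{2} = \left(\left(3 + 225\right) - 41\right)^{2} = \left(228 - 41\right)^{2} = 187^{2} = 34969$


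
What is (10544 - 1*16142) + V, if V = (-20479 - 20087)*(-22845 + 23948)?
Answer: -44749896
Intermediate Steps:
V = -44744298 (V = -40566*1103 = -44744298)
(10544 - 1*16142) + V = (10544 - 1*16142) - 44744298 = (10544 - 16142) - 44744298 = -5598 - 44744298 = -44749896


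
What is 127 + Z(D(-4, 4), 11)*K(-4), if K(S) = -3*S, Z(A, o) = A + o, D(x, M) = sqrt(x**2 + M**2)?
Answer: 259 + 48*sqrt(2) ≈ 326.88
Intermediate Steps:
D(x, M) = sqrt(M**2 + x**2)
127 + Z(D(-4, 4), 11)*K(-4) = 127 + (sqrt(4**2 + (-4)**2) + 11)*(-3*(-4)) = 127 + (sqrt(16 + 16) + 11)*12 = 127 + (sqrt(32) + 11)*12 = 127 + (4*sqrt(2) + 11)*12 = 127 + (11 + 4*sqrt(2))*12 = 127 + (132 + 48*sqrt(2)) = 259 + 48*sqrt(2)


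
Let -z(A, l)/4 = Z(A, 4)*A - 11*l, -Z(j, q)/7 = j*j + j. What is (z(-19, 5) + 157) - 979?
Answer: -182546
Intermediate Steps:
Z(j, q) = -7*j - 7*j² (Z(j, q) = -7*(j*j + j) = -7*(j² + j) = -7*(j + j²) = -7*j - 7*j²)
z(A, l) = 44*l + 28*A²*(1 + A) (z(A, l) = -4*((-7*A*(1 + A))*A - 11*l) = -4*(-7*A²*(1 + A) - 11*l) = -4*(-11*l - 7*A²*(1 + A)) = 44*l + 28*A²*(1 + A))
(z(-19, 5) + 157) - 979 = ((44*5 + 28*(-19)²*(1 - 19)) + 157) - 979 = ((220 + 28*361*(-18)) + 157) - 979 = ((220 - 181944) + 157) - 979 = (-181724 + 157) - 979 = -181567 - 979 = -182546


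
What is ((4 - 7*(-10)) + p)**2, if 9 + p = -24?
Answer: 1681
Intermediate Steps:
p = -33 (p = -9 - 24 = -33)
((4 - 7*(-10)) + p)**2 = ((4 - 7*(-10)) - 33)**2 = ((4 + 70) - 33)**2 = (74 - 33)**2 = 41**2 = 1681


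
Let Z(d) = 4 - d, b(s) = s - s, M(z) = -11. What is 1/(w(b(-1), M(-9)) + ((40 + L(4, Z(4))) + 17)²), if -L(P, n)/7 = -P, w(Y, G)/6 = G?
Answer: 1/7159 ≈ 0.00013968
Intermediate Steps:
b(s) = 0
w(Y, G) = 6*G
L(P, n) = 7*P (L(P, n) = -(-7)*P = 7*P)
1/(w(b(-1), M(-9)) + ((40 + L(4, Z(4))) + 17)²) = 1/(6*(-11) + ((40 + 7*4) + 17)²) = 1/(-66 + ((40 + 28) + 17)²) = 1/(-66 + (68 + 17)²) = 1/(-66 + 85²) = 1/(-66 + 7225) = 1/7159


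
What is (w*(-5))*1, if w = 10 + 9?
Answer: -95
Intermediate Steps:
w = 19
(w*(-5))*1 = (19*(-5))*1 = -95*1 = -95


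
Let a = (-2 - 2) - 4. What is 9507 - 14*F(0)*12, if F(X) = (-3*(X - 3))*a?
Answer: 21603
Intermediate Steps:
a = -8 (a = -4 - 4 = -8)
F(X) = -72 + 24*X (F(X) = -3*(X - 3)*(-8) = -3*(-3 + X)*(-8) = (9 - 3*X)*(-8) = -72 + 24*X)
9507 - 14*F(0)*12 = 9507 - 14*(-72 + 24*0)*12 = 9507 - 14*(-72 + 0)*12 = 9507 - 14*(-72)*12 = 9507 + 1008*12 = 9507 + 12096 = 21603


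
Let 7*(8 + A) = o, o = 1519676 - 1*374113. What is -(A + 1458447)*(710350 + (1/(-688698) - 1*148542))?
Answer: -2196645432348113594/2410443 ≈ -9.1130e+11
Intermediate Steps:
o = 1145563 (o = 1519676 - 374113 = 1145563)
A = 1145507/7 (A = -8 + (⅐)*1145563 = -8 + 1145563/7 = 1145507/7 ≈ 1.6364e+5)
-(A + 1458447)*(710350 + (1/(-688698) - 1*148542)) = -(1145507/7 + 1458447)*(710350 + (1/(-688698) - 1*148542)) = -11354636*(710350 + (-1/688698 - 148542))/7 = -11354636*(710350 - 102300578317/688698)/7 = -11354636*386916045983/(7*688698) = -1*2196645432348113594/2410443 = -2196645432348113594/2410443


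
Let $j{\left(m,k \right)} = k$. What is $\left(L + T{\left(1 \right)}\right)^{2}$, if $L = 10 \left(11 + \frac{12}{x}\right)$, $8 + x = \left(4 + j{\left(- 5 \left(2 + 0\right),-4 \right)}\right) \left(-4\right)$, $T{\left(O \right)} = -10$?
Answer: $7225$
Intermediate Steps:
$x = -8$ ($x = -8 + \left(4 - 4\right) \left(-4\right) = -8 + 0 \left(-4\right) = -8 + 0 = -8$)
$L = 95$ ($L = 10 \left(11 + \frac{12}{-8}\right) = 10 \left(11 + 12 \left(- \frac{1}{8}\right)\right) = 10 \left(11 - \frac{3}{2}\right) = 10 \cdot \frac{19}{2} = 95$)
$\left(L + T{\left(1 \right)}\right)^{2} = \left(95 - 10\right)^{2} = 85^{2} = 7225$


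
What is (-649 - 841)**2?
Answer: 2220100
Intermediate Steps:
(-649 - 841)**2 = (-1490)**2 = 2220100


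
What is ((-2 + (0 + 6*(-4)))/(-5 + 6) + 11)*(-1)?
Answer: 15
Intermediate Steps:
((-2 + (0 + 6*(-4)))/(-5 + 6) + 11)*(-1) = ((-2 + (0 - 24))/1 + 11)*(-1) = ((-2 - 24)*1 + 11)*(-1) = (-26*1 + 11)*(-1) = (-26 + 11)*(-1) = -15*(-1) = 15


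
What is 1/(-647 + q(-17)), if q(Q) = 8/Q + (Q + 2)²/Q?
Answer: -17/11232 ≈ -0.0015135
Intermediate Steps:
q(Q) = 8/Q + (2 + Q)²/Q
1/(-647 + q(-17)) = 1/(-647 + (8 + (2 - 17)²)/(-17)) = 1/(-647 - (8 + (-15)²)/17) = 1/(-647 - (8 + 225)/17) = 1/(-647 - 1/17*233) = 1/(-647 - 233/17) = 1/(-11232/17) = -17/11232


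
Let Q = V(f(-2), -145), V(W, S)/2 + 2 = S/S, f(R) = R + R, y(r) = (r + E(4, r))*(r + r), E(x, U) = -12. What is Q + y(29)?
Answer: 984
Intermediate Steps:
y(r) = 2*r*(-12 + r) (y(r) = (r - 12)*(r + r) = (-12 + r)*(2*r) = 2*r*(-12 + r))
f(R) = 2*R
V(W, S) = -2 (V(W, S) = -4 + 2*(S/S) = -4 + 2*1 = -4 + 2 = -2)
Q = -2
Q + y(29) = -2 + 2*29*(-12 + 29) = -2 + 2*29*17 = -2 + 986 = 984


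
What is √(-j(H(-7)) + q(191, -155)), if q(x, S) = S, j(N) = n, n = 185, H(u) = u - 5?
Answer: 2*I*√85 ≈ 18.439*I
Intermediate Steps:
H(u) = -5 + u
j(N) = 185
√(-j(H(-7)) + q(191, -155)) = √(-1*185 - 155) = √(-185 - 155) = √(-340) = 2*I*√85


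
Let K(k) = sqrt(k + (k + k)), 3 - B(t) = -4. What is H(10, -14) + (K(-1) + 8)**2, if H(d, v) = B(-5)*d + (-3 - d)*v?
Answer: 313 + 16*I*sqrt(3) ≈ 313.0 + 27.713*I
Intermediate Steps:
B(t) = 7 (B(t) = 3 - 1*(-4) = 3 + 4 = 7)
H(d, v) = 7*d + v*(-3 - d) (H(d, v) = 7*d + (-3 - d)*v = 7*d + v*(-3 - d))
K(k) = sqrt(3)*sqrt(k) (K(k) = sqrt(k + 2*k) = sqrt(3*k) = sqrt(3)*sqrt(k))
H(10, -14) + (K(-1) + 8)**2 = (-3*(-14) + 7*10 - 1*10*(-14)) + (sqrt(3)*sqrt(-1) + 8)**2 = (42 + 70 + 140) + (sqrt(3)*I + 8)**2 = 252 + (I*sqrt(3) + 8)**2 = 252 + (8 + I*sqrt(3))**2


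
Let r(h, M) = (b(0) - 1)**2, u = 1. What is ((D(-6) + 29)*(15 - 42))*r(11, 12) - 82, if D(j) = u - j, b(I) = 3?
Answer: -3970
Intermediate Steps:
D(j) = 1 - j
r(h, M) = 4 (r(h, M) = (3 - 1)**2 = 2**2 = 4)
((D(-6) + 29)*(15 - 42))*r(11, 12) - 82 = (((1 - 1*(-6)) + 29)*(15 - 42))*4 - 82 = (((1 + 6) + 29)*(-27))*4 - 82 = ((7 + 29)*(-27))*4 - 82 = (36*(-27))*4 - 82 = -972*4 - 82 = -3888 - 82 = -3970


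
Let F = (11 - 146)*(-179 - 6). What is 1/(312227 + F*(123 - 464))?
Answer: -1/8204248 ≈ -1.2189e-7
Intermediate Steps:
F = 24975 (F = -135*(-185) = 24975)
1/(312227 + F*(123 - 464)) = 1/(312227 + 24975*(123 - 464)) = 1/(312227 + 24975*(-341)) = 1/(312227 - 8516475) = 1/(-8204248) = -1/8204248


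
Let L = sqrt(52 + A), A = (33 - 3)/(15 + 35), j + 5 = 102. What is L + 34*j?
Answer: 3298 + sqrt(1315)/5 ≈ 3305.3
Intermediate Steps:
j = 97 (j = -5 + 102 = 97)
A = 3/5 (A = 30/50 = 30*(1/50) = 3/5 ≈ 0.60000)
L = sqrt(1315)/5 (L = sqrt(52 + 3/5) = sqrt(263/5) = sqrt(1315)/5 ≈ 7.2526)
L + 34*j = sqrt(1315)/5 + 34*97 = sqrt(1315)/5 + 3298 = 3298 + sqrt(1315)/5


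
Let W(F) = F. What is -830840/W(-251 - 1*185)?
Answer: 207710/109 ≈ 1905.6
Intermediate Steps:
-830840/W(-251 - 1*185) = -830840/(-251 - 1*185) = -830840/(-251 - 185) = -830840/(-436) = -830840*(-1/436) = 207710/109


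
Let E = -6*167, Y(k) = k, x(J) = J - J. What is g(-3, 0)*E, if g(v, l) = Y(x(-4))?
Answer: 0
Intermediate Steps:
x(J) = 0
g(v, l) = 0
E = -1002
g(-3, 0)*E = 0*(-1002) = 0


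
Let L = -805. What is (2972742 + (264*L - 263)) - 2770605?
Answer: -10646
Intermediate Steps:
(2972742 + (264*L - 263)) - 2770605 = (2972742 + (264*(-805) - 263)) - 2770605 = (2972742 + (-212520 - 263)) - 2770605 = (2972742 - 212783) - 2770605 = 2759959 - 2770605 = -10646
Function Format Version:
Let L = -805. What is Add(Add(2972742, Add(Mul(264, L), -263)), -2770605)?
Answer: -10646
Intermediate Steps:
Add(Add(2972742, Add(Mul(264, L), -263)), -2770605) = Add(Add(2972742, Add(Mul(264, -805), -263)), -2770605) = Add(Add(2972742, Add(-212520, -263)), -2770605) = Add(Add(2972742, -212783), -2770605) = Add(2759959, -2770605) = -10646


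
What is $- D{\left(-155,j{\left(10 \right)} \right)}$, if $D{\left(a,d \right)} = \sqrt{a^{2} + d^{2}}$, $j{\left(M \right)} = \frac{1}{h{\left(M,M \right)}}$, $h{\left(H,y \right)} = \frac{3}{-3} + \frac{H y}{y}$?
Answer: $- \frac{\sqrt{1946026}}{9} \approx -155.0$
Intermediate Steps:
$h{\left(H,y \right)} = -1 + H$ ($h{\left(H,y \right)} = 3 \left(- \frac{1}{3}\right) + H = -1 + H$)
$j{\left(M \right)} = \frac{1}{-1 + M}$
$- D{\left(-155,j{\left(10 \right)} \right)} = - \sqrt{\left(-155\right)^{2} + \left(\frac{1}{-1 + 10}\right)^{2}} = - \sqrt{24025 + \left(\frac{1}{9}\right)^{2}} = - \sqrt{24025 + \frac{1}{81}} = - \sqrt{\frac{1946026}{81}} = - \frac{\sqrt{1946026}}{9}$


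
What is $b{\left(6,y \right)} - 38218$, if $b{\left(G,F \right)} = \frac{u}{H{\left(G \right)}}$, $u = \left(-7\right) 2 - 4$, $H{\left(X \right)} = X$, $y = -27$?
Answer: $-38221$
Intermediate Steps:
$u = -18$ ($u = -14 - 4 = -18$)
$b{\left(G,F \right)} = - \frac{18}{G}$
$b{\left(6,y \right)} - 38218 = - \frac{18}{6} - 38218 = \left(-18\right) \frac{1}{6} - 38218 = -3 - 38218 = -38221$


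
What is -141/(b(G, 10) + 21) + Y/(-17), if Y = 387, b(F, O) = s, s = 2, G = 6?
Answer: -11298/391 ≈ -28.895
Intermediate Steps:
b(F, O) = 2
-141/(b(G, 10) + 21) + Y/(-17) = -141/(2 + 21) + 387/(-17) = -141/23 + 387*(-1/17) = -141*1/23 - 387/17 = -141/23 - 387/17 = -11298/391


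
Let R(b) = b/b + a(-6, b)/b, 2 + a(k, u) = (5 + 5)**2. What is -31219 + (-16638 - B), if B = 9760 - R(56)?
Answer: -230457/4 ≈ -57614.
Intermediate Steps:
a(k, u) = 98 (a(k, u) = -2 + (5 + 5)**2 = -2 + 10**2 = -2 + 100 = 98)
R(b) = 1 + 98/b (R(b) = b/b + 98/b = 1 + 98/b)
B = 39029/4 (B = 9760 - (98 + 56)/56 = 9760 - 154/56 = 9760 - 1*11/4 = 9760 - 11/4 = 39029/4 ≈ 9757.3)
-31219 + (-16638 - B) = -31219 + (-16638 - 1*39029/4) = -31219 + (-16638 - 39029/4) = -31219 - 105581/4 = -230457/4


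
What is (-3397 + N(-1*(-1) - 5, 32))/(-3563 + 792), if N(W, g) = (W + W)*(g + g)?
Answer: 3909/2771 ≈ 1.4107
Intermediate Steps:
N(W, g) = 4*W*g (N(W, g) = (2*W)*(2*g) = 4*W*g)
(-3397 + N(-1*(-1) - 5, 32))/(-3563 + 792) = (-3397 + 4*(-1*(-1) - 5)*32)/(-3563 + 792) = (-3397 + 4*(1 - 5)*32)/(-2771) = (-3397 + 4*(-4)*32)*(-1/2771) = (-3397 - 512)*(-1/2771) = -3909*(-1/2771) = 3909/2771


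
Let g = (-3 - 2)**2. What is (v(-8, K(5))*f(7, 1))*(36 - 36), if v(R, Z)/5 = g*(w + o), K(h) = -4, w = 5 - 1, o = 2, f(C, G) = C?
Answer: 0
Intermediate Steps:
w = 4
g = 25 (g = (-5)**2 = 25)
v(R, Z) = 750 (v(R, Z) = 5*(25*(4 + 2)) = 5*(25*6) = 5*150 = 750)
(v(-8, K(5))*f(7, 1))*(36 - 36) = (750*7)*(36 - 36) = 5250*0 = 0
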